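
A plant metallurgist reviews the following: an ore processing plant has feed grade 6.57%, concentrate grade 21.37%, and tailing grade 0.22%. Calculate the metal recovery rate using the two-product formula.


97.6568%

Using the two-product formula:
R = 100 * c * (f - t) / (f * (c - t))
Numerator = 100 * 21.37 * (6.57 - 0.22)
= 100 * 21.37 * 6.35
= 13569.95
Denominator = 6.57 * (21.37 - 0.22)
= 6.57 * 21.15
= 138.9555
R = 13569.95 / 138.9555
= 97.6568%


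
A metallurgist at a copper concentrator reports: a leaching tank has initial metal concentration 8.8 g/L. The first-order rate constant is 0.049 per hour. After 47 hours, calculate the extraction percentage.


90.0041%

Compute the exponent:
-k * t = -0.049 * 47 = -2.303
Remaining concentration:
C = 8.8 * exp(-2.303)
= 8.8 * 0.09995851791
= 0.8796349576 g/L
Extracted = 8.8 - 0.8796349576 = 7.920365042 g/L
Extraction % = 7.920365042 / 8.8 * 100
= 90.0041%


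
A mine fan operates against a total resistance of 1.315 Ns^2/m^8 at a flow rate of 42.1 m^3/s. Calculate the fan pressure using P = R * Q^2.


Compute Q^2:
Q^2 = 42.1^2 = 1772.41
Compute pressure:
P = R * Q^2 = 1.315 * 1772.41
= 2330.7192 Pa

2330.7192 Pa


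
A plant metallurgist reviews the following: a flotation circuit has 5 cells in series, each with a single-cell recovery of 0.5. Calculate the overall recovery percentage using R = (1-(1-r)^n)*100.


Complement of single-cell recovery:
1 - r = 1 - 0.5 = 0.5
Raise to power n:
(1 - r)^5 = 0.5^5 = 0.03125
Overall recovery:
R = (1 - 0.03125) * 100
= 96.875%

96.875%


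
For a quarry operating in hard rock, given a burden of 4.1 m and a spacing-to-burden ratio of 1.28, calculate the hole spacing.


5.248 m

Spacing = burden * ratio
= 4.1 * 1.28
= 5.248 m


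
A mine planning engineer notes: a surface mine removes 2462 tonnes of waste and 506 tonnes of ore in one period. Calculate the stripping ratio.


Stripping ratio = waste tonnage / ore tonnage
= 2462 / 506
= 4.8656

4.8656


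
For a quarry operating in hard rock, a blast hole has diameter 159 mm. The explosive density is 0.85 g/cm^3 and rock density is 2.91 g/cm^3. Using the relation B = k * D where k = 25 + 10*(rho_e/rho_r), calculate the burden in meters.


First, compute k:
rho_e / rho_r = 0.85 / 2.91 = 0.2920962199
k = 25 + 10 * 0.2920962199 = 27.9209622
Then, compute burden:
B = k * D / 1000 = 27.9209622 * 159 / 1000
= 4439.43299 / 1000
= 4.4394 m

4.4394 m


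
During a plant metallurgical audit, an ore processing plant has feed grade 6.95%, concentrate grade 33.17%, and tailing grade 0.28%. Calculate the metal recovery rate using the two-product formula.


Using the two-product formula:
R = 100 * c * (f - t) / (f * (c - t))
Numerator = 100 * 33.17 * (6.95 - 0.28)
= 100 * 33.17 * 6.67
= 22124.39
Denominator = 6.95 * (33.17 - 0.28)
= 6.95 * 32.89
= 228.5855
R = 22124.39 / 228.5855
= 96.7882%

96.7882%


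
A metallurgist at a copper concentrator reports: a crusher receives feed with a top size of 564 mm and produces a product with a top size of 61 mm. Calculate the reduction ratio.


Reduction ratio = feed size / product size
= 564 / 61
= 9.2459

9.2459


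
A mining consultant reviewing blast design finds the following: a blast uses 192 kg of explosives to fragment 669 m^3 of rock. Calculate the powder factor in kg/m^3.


Powder factor = explosive mass / rock volume
= 192 / 669
= 0.287 kg/m^3

0.287 kg/m^3


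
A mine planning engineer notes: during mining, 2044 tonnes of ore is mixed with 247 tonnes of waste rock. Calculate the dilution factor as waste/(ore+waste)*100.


Total material = ore + waste
= 2044 + 247 = 2291 tonnes
Dilution = waste / total * 100
= 247 / 2291 * 100
= 0.107813182 * 100
= 10.7813%

10.7813%


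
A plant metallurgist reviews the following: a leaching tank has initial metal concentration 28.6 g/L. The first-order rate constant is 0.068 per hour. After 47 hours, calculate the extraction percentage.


Compute the exponent:
-k * t = -0.068 * 47 = -3.196
Remaining concentration:
C = 28.6 * exp(-3.196)
= 28.6 * 0.04092557933
= 1.170471569 g/L
Extracted = 28.6 - 1.170471569 = 27.42952843 g/L
Extraction % = 27.42952843 / 28.6 * 100
= 95.9074%

95.9074%


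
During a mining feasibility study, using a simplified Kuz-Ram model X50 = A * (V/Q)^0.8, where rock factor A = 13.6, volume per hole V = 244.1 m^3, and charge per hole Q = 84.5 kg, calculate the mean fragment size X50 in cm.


31.7766 cm

Compute V/Q:
V/Q = 244.1 / 84.5 = 2.888757396
Raise to the power 0.8:
(V/Q)^0.8 = 2.888757396^0.8 = 2.336516522
Multiply by A:
X50 = 13.6 * 2.336516522
= 31.7766 cm


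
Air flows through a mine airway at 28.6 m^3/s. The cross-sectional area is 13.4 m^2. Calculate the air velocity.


2.1343 m/s

Velocity = flow rate / cross-sectional area
= 28.6 / 13.4
= 2.1343 m/s


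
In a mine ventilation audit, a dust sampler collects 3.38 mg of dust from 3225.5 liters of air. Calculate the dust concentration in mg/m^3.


1.0479 mg/m^3

Convert liters to m^3: 1 m^3 = 1000 L
Concentration = mass / volume * 1000
= 3.38 / 3225.5 * 1000
= 0.00104789955 * 1000
= 1.0479 mg/m^3


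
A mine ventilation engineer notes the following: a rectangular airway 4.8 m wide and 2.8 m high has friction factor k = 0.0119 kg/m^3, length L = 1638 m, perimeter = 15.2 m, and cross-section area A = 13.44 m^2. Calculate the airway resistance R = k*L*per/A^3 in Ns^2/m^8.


0.122 Ns^2/m^8

Compute the numerator:
k * L * per = 0.0119 * 1638 * 15.2
= 296.28144
Compute the denominator:
A^3 = 13.44^3 = 2427.715584
Resistance:
R = 296.28144 / 2427.715584
= 0.122 Ns^2/m^8


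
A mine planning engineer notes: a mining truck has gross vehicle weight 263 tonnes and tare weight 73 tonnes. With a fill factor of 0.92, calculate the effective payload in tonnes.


Maximum payload = gross - tare
= 263 - 73 = 190 tonnes
Effective payload = max payload * fill factor
= 190 * 0.92
= 174.8 tonnes

174.8 tonnes


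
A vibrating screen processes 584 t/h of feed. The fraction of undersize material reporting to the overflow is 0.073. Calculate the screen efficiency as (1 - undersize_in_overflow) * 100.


Screen efficiency = (1 - fraction of undersize in overflow) * 100
= (1 - 0.073) * 100
= 0.927 * 100
= 92.7%

92.7%


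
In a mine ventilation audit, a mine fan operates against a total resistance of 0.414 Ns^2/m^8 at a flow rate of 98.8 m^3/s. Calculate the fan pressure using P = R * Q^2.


Compute Q^2:
Q^2 = 98.8^2 = 9761.44
Compute pressure:
P = R * Q^2 = 0.414 * 9761.44
= 4041.2362 Pa

4041.2362 Pa


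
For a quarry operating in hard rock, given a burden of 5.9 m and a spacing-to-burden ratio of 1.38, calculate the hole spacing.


Spacing = burden * ratio
= 5.9 * 1.38
= 8.142 m

8.142 m


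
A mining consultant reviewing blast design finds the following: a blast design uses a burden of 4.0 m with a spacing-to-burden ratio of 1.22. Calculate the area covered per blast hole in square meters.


19.52 m^2

First, find the spacing:
Spacing = burden * ratio = 4.0 * 1.22
= 4.88 m
Then, calculate the area:
Area = burden * spacing = 4.0 * 4.88
= 19.52 m^2


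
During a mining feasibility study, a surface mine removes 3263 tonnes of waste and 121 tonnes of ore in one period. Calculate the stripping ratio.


Stripping ratio = waste tonnage / ore tonnage
= 3263 / 121
= 26.9669

26.9669


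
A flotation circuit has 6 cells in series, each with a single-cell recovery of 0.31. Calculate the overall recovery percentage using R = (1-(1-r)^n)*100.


89.2082%

Complement of single-cell recovery:
1 - r = 1 - 0.31 = 0.69
Raise to power n:
(1 - r)^6 = 0.69^6 = 0.1079181631
Overall recovery:
R = (1 - 0.1079181631) * 100
= 89.2082%


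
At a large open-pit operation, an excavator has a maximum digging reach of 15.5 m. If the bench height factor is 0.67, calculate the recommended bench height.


10.385 m

Bench height = reach * factor
= 15.5 * 0.67
= 10.385 m


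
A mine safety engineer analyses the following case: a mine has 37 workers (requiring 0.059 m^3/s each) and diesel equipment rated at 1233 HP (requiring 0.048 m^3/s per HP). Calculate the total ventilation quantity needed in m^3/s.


Airflow for workers:
Q_people = 37 * 0.059 = 2.183 m^3/s
Airflow for diesel equipment:
Q_diesel = 1233 * 0.048 = 59.184 m^3/s
Total ventilation:
Q_total = 2.183 + 59.184
= 61.367 m^3/s

61.367 m^3/s


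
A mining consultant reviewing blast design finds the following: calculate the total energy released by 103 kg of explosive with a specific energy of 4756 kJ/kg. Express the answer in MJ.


Energy = mass * specific_energy / 1000
= 103 * 4756 / 1000
= 489868 / 1000
= 489.868 MJ

489.868 MJ


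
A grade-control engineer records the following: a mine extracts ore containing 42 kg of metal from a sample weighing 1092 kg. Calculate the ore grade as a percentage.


3.8462%

Ore grade = (metal mass / ore mass) * 100
= (42 / 1092) * 100
= 0.03846153846 * 100
= 3.8462%


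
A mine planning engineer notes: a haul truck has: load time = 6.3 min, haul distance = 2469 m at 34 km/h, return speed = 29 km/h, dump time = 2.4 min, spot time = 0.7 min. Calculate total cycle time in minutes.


18.8653 min

Convert haul speed to m/min: 34 * 1000/60 = 566.6666667 m/min
Haul time = 2469 / 566.6666667 = 4.357058824 min
Convert return speed to m/min: 29 * 1000/60 = 483.3333333 m/min
Return time = 2469 / 483.3333333 = 5.108275862 min
Total cycle time:
= 6.3 + 4.357058824 + 2.4 + 5.108275862 + 0.7
= 18.8653 min


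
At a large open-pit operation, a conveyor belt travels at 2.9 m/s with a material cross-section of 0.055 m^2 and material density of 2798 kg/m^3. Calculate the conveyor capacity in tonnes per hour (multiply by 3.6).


Volumetric flow = speed * area
= 2.9 * 0.055 = 0.1595 m^3/s
Mass flow = volumetric * density
= 0.1595 * 2798 = 446.281 kg/s
Convert to t/h: multiply by 3.6
Capacity = 446.281 * 3.6
= 1606.6116 t/h

1606.6116 t/h


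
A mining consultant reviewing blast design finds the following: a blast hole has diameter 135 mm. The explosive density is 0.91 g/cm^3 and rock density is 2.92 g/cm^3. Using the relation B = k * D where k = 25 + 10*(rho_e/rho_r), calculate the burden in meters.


3.7957 m

First, compute k:
rho_e / rho_r = 0.91 / 2.92 = 0.3116438356
k = 25 + 10 * 0.3116438356 = 28.11643836
Then, compute burden:
B = k * D / 1000 = 28.11643836 * 135 / 1000
= 3795.719178 / 1000
= 3.7957 m


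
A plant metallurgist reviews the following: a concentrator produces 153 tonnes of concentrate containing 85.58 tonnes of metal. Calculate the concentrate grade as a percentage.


Grade = (metal in concentrate / concentrate mass) * 100
= (85.58 / 153) * 100
= 0.5593464052 * 100
= 55.9346%

55.9346%


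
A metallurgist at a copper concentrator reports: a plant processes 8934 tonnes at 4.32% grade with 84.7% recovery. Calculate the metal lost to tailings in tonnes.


Total metal in feed:
= 8934 * 4.32 / 100 = 385.9488 tonnes
Metal recovered:
= 385.9488 * 84.7 / 100 = 326.8986336 tonnes
Metal lost to tailings:
= 385.9488 - 326.8986336
= 59.0502 tonnes

59.0502 tonnes


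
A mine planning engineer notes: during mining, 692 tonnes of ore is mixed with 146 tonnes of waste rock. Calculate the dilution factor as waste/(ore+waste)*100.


17.4224%

Total material = ore + waste
= 692 + 146 = 838 tonnes
Dilution = waste / total * 100
= 146 / 838 * 100
= 0.1742243437 * 100
= 17.4224%


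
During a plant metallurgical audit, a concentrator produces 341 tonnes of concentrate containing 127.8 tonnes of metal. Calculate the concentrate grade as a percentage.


Grade = (metal in concentrate / concentrate mass) * 100
= (127.8 / 341) * 100
= 0.3747800587 * 100
= 37.478%

37.478%


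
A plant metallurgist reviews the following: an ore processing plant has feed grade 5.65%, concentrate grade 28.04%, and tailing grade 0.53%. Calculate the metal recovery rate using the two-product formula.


Using the two-product formula:
R = 100 * c * (f - t) / (f * (c - t))
Numerator = 100 * 28.04 * (5.65 - 0.53)
= 100 * 28.04 * 5.12
= 14356.48
Denominator = 5.65 * (28.04 - 0.53)
= 5.65 * 27.51
= 155.4315
R = 14356.48 / 155.4315
= 92.3653%

92.3653%


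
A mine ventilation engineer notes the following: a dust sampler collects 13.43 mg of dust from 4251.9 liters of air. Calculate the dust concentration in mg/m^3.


3.1586 mg/m^3

Convert liters to m^3: 1 m^3 = 1000 L
Concentration = mass / volume * 1000
= 13.43 / 4251.9 * 1000
= 0.003158587925 * 1000
= 3.1586 mg/m^3


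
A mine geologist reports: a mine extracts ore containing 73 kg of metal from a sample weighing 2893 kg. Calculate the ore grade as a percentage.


2.5233%

Ore grade = (metal mass / ore mass) * 100
= (73 / 2893) * 100
= 0.02523332181 * 100
= 2.5233%


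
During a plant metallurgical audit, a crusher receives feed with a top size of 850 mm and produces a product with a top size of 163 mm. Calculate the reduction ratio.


Reduction ratio = feed size / product size
= 850 / 163
= 5.2147

5.2147


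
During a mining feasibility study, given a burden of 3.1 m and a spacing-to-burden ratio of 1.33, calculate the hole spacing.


Spacing = burden * ratio
= 3.1 * 1.33
= 4.123 m

4.123 m


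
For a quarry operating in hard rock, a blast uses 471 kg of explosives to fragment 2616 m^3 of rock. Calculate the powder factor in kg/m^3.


0.18 kg/m^3

Powder factor = explosive mass / rock volume
= 471 / 2616
= 0.18 kg/m^3


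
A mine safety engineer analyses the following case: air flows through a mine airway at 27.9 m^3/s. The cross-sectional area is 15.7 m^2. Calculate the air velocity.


1.7771 m/s

Velocity = flow rate / cross-sectional area
= 27.9 / 15.7
= 1.7771 m/s


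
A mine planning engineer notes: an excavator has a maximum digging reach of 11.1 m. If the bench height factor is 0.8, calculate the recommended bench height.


8.88 m

Bench height = reach * factor
= 11.1 * 0.8
= 8.88 m


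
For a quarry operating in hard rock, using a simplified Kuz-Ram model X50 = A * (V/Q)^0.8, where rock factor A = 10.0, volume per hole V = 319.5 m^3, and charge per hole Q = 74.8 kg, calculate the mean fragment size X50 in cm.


31.9489 cm

Compute V/Q:
V/Q = 319.5 / 74.8 = 4.271390374
Raise to the power 0.8:
(V/Q)^0.8 = 4.271390374^0.8 = 3.194886334
Multiply by A:
X50 = 10.0 * 3.194886334
= 31.9489 cm


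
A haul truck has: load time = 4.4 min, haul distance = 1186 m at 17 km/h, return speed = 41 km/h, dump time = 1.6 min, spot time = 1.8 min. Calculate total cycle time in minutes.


13.7215 min

Convert haul speed to m/min: 17 * 1000/60 = 283.3333333 m/min
Haul time = 1186 / 283.3333333 = 4.185882353 min
Convert return speed to m/min: 41 * 1000/60 = 683.3333333 m/min
Return time = 1186 / 683.3333333 = 1.735609756 min
Total cycle time:
= 4.4 + 4.185882353 + 1.6 + 1.735609756 + 1.8
= 13.7215 min


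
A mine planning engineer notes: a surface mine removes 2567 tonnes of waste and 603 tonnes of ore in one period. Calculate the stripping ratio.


Stripping ratio = waste tonnage / ore tonnage
= 2567 / 603
= 4.257

4.257


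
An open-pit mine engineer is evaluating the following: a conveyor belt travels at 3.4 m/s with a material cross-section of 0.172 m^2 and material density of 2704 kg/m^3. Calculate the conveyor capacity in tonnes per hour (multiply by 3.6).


Volumetric flow = speed * area
= 3.4 * 0.172 = 0.5848 m^3/s
Mass flow = volumetric * density
= 0.5848 * 2704 = 1581.2992 kg/s
Convert to t/h: multiply by 3.6
Capacity = 1581.2992 * 3.6
= 5692.6771 t/h

5692.6771 t/h


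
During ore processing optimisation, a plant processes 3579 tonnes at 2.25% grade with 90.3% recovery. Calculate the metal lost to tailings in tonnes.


Total metal in feed:
= 3579 * 2.25 / 100 = 80.5275 tonnes
Metal recovered:
= 80.5275 * 90.3 / 100 = 72.7163325 tonnes
Metal lost to tailings:
= 80.5275 - 72.7163325
= 7.8112 tonnes

7.8112 tonnes


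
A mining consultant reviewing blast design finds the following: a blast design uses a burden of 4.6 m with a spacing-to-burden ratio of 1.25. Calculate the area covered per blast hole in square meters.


First, find the spacing:
Spacing = burden * ratio = 4.6 * 1.25
= 5.75 m
Then, calculate the area:
Area = burden * spacing = 4.6 * 5.75
= 26.45 m^2

26.45 m^2


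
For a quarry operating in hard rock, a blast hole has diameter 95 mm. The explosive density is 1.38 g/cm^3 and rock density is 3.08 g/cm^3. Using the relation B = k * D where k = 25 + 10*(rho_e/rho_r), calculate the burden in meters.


First, compute k:
rho_e / rho_r = 1.38 / 3.08 = 0.4480519481
k = 25 + 10 * 0.4480519481 = 29.48051948
Then, compute burden:
B = k * D / 1000 = 29.48051948 * 95 / 1000
= 2800.649351 / 1000
= 2.8006 m

2.8006 m


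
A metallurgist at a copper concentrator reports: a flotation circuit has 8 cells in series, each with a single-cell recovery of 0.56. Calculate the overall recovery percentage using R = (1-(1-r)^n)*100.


Complement of single-cell recovery:
1 - r = 1 - 0.56 = 0.44
Raise to power n:
(1 - r)^8 = 0.44^8 = 0.001404822363
Overall recovery:
R = (1 - 0.001404822363) * 100
= 99.8595%

99.8595%


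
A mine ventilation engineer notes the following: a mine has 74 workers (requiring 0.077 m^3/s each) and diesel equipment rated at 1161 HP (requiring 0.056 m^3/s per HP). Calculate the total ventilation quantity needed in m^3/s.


70.714 m^3/s

Airflow for workers:
Q_people = 74 * 0.077 = 5.698 m^3/s
Airflow for diesel equipment:
Q_diesel = 1161 * 0.056 = 65.016 m^3/s
Total ventilation:
Q_total = 5.698 + 65.016
= 70.714 m^3/s


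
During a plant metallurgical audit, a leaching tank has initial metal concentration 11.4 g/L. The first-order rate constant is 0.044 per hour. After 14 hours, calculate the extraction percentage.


45.9899%

Compute the exponent:
-k * t = -0.044 * 14 = -0.616
Remaining concentration:
C = 11.4 * exp(-0.616)
= 11.4 * 0.5401005246
= 6.157145981 g/L
Extracted = 11.4 - 6.157145981 = 5.242854019 g/L
Extraction % = 5.242854019 / 11.4 * 100
= 45.9899%


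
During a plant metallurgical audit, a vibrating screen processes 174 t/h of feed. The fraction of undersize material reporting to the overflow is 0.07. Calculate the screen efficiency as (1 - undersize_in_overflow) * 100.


93.0%

Screen efficiency = (1 - fraction of undersize in overflow) * 100
= (1 - 0.07) * 100
= 0.93 * 100
= 93.0%


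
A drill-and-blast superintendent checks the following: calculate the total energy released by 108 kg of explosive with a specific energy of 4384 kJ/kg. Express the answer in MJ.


Energy = mass * specific_energy / 1000
= 108 * 4384 / 1000
= 473472 / 1000
= 473.472 MJ

473.472 MJ


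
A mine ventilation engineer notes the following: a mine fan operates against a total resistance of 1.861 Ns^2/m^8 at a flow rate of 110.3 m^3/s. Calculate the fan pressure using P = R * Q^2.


Compute Q^2:
Q^2 = 110.3^2 = 12166.09
Compute pressure:
P = R * Q^2 = 1.861 * 12166.09
= 22641.0935 Pa

22641.0935 Pa


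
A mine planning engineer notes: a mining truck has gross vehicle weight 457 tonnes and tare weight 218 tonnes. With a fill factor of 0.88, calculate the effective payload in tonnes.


210.32 tonnes

Maximum payload = gross - tare
= 457 - 218 = 239 tonnes
Effective payload = max payload * fill factor
= 239 * 0.88
= 210.32 tonnes


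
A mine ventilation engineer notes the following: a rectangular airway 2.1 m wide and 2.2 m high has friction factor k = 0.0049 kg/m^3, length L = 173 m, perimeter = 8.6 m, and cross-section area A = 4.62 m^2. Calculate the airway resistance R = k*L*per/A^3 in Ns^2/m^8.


Compute the numerator:
k * L * per = 0.0049 * 173 * 8.6
= 7.29022
Compute the denominator:
A^3 = 4.62^3 = 98.611128
Resistance:
R = 7.29022 / 98.611128
= 0.0739 Ns^2/m^8

0.0739 Ns^2/m^8


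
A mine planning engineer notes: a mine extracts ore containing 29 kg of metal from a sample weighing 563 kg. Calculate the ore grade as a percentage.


Ore grade = (metal mass / ore mass) * 100
= (29 / 563) * 100
= 0.05150976909 * 100
= 5.151%

5.151%


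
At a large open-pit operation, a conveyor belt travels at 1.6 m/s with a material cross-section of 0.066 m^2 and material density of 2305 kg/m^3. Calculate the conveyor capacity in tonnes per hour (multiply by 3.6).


876.2688 t/h

Volumetric flow = speed * area
= 1.6 * 0.066 = 0.1056 m^3/s
Mass flow = volumetric * density
= 0.1056 * 2305 = 243.408 kg/s
Convert to t/h: multiply by 3.6
Capacity = 243.408 * 3.6
= 876.2688 t/h


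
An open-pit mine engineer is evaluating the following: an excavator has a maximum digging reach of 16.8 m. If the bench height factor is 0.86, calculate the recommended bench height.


Bench height = reach * factor
= 16.8 * 0.86
= 14.448 m

14.448 m


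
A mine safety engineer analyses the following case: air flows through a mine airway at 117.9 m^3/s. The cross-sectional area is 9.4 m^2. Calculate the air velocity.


Velocity = flow rate / cross-sectional area
= 117.9 / 9.4
= 12.5426 m/s

12.5426 m/s


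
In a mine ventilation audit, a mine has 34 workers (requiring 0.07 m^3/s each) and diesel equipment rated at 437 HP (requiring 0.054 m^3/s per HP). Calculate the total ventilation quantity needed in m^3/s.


25.978 m^3/s

Airflow for workers:
Q_people = 34 * 0.07 = 2.38 m^3/s
Airflow for diesel equipment:
Q_diesel = 437 * 0.054 = 23.598 m^3/s
Total ventilation:
Q_total = 2.38 + 23.598
= 25.978 m^3/s


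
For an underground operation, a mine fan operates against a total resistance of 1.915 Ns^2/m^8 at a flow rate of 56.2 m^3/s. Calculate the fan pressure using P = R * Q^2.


Compute Q^2:
Q^2 = 56.2^2 = 3158.44
Compute pressure:
P = R * Q^2 = 1.915 * 3158.44
= 6048.4126 Pa

6048.4126 Pa


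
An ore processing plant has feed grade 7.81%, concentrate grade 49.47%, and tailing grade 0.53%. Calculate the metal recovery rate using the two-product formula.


94.2233%

Using the two-product formula:
R = 100 * c * (f - t) / (f * (c - t))
Numerator = 100 * 49.47 * (7.81 - 0.53)
= 100 * 49.47 * 7.28
= 36014.16
Denominator = 7.81 * (49.47 - 0.53)
= 7.81 * 48.94
= 382.2214
R = 36014.16 / 382.2214
= 94.2233%


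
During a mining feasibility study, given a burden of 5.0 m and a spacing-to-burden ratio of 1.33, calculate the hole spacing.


Spacing = burden * ratio
= 5.0 * 1.33
= 6.65 m

6.65 m


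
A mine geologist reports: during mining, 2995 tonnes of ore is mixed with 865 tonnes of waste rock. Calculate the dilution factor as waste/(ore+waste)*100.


Total material = ore + waste
= 2995 + 865 = 3860 tonnes
Dilution = waste / total * 100
= 865 / 3860 * 100
= 0.2240932642 * 100
= 22.4093%

22.4093%


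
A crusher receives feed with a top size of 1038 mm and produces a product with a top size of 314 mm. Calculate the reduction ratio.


Reduction ratio = feed size / product size
= 1038 / 314
= 3.3057

3.3057


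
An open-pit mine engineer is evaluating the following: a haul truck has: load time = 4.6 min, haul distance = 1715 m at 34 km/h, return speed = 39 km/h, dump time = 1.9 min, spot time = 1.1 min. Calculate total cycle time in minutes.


Convert haul speed to m/min: 34 * 1000/60 = 566.6666667 m/min
Haul time = 1715 / 566.6666667 = 3.026470588 min
Convert return speed to m/min: 39 * 1000/60 = 650 m/min
Return time = 1715 / 650 = 2.638461538 min
Total cycle time:
= 4.6 + 3.026470588 + 1.9 + 2.638461538 + 1.1
= 13.2649 min

13.2649 min


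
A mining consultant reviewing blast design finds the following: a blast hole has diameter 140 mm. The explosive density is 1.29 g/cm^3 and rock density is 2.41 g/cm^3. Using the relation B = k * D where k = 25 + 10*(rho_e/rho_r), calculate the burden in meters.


First, compute k:
rho_e / rho_r = 1.29 / 2.41 = 0.5352697095
k = 25 + 10 * 0.5352697095 = 30.3526971
Then, compute burden:
B = k * D / 1000 = 30.3526971 * 140 / 1000
= 4249.377593 / 1000
= 4.2494 m

4.2494 m


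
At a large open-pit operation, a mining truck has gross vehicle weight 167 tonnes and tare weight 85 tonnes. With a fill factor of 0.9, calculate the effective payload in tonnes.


73.8 tonnes

Maximum payload = gross - tare
= 167 - 85 = 82 tonnes
Effective payload = max payload * fill factor
= 82 * 0.9
= 73.8 tonnes


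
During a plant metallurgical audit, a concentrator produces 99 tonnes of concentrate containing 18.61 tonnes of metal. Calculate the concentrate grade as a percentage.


Grade = (metal in concentrate / concentrate mass) * 100
= (18.61 / 99) * 100
= 0.187979798 * 100
= 18.798%

18.798%


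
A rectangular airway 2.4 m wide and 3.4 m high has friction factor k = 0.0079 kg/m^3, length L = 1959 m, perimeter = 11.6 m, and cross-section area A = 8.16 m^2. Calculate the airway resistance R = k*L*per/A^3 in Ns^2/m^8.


Compute the numerator:
k * L * per = 0.0079 * 1959 * 11.6
= 179.52276
Compute the denominator:
A^3 = 8.16^3 = 543.338496
Resistance:
R = 179.52276 / 543.338496
= 0.3304 Ns^2/m^8

0.3304 Ns^2/m^8


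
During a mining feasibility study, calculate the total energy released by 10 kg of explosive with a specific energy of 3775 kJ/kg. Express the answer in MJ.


37.75 MJ

Energy = mass * specific_energy / 1000
= 10 * 3775 / 1000
= 37750 / 1000
= 37.75 MJ


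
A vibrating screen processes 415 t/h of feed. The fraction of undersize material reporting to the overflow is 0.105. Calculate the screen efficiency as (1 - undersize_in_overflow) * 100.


89.5%

Screen efficiency = (1 - fraction of undersize in overflow) * 100
= (1 - 0.105) * 100
= 0.895 * 100
= 89.5%


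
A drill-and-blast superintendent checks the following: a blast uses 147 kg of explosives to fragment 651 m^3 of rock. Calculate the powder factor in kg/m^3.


Powder factor = explosive mass / rock volume
= 147 / 651
= 0.2258 kg/m^3

0.2258 kg/m^3


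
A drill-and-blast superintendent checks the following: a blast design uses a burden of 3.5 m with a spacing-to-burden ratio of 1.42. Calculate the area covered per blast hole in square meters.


17.395 m^2

First, find the spacing:
Spacing = burden * ratio = 3.5 * 1.42
= 4.97 m
Then, calculate the area:
Area = burden * spacing = 3.5 * 4.97
= 17.395 m^2


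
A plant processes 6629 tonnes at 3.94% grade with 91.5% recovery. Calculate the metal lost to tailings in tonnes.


22.2005 tonnes

Total metal in feed:
= 6629 * 3.94 / 100 = 261.1826 tonnes
Metal recovered:
= 261.1826 * 91.5 / 100 = 238.982079 tonnes
Metal lost to tailings:
= 261.1826 - 238.982079
= 22.2005 tonnes


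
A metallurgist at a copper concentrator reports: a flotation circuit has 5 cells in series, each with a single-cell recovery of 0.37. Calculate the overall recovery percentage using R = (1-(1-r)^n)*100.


90.0756%

Complement of single-cell recovery:
1 - r = 1 - 0.37 = 0.63
Raise to power n:
(1 - r)^5 = 0.63^5 = 0.0992436543
Overall recovery:
R = (1 - 0.0992436543) * 100
= 90.0756%


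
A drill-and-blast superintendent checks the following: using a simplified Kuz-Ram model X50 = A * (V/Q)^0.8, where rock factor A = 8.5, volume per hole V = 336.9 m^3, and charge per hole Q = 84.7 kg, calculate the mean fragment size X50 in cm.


25.6515 cm

Compute V/Q:
V/Q = 336.9 / 84.7 = 3.977567887
Raise to the power 0.8:
(V/Q)^0.8 = 3.977567887^0.8 = 3.017825198
Multiply by A:
X50 = 8.5 * 3.017825198
= 25.6515 cm


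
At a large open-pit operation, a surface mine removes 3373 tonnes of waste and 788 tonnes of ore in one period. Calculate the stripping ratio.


Stripping ratio = waste tonnage / ore tonnage
= 3373 / 788
= 4.2805

4.2805


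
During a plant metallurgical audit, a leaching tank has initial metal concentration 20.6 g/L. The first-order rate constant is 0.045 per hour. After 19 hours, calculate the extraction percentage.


57.4717%

Compute the exponent:
-k * t = -0.045 * 19 = -0.855
Remaining concentration:
C = 20.6 * exp(-0.855)
= 20.6 * 0.4252831911
= 8.760833736 g/L
Extracted = 20.6 - 8.760833736 = 11.83916626 g/L
Extraction % = 11.83916626 / 20.6 * 100
= 57.4717%


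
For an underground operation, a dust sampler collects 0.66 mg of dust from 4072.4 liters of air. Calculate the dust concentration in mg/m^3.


0.1621 mg/m^3

Convert liters to m^3: 1 m^3 = 1000 L
Concentration = mass / volume * 1000
= 0.66 / 4072.4 * 1000
= 0.0001620665946 * 1000
= 0.1621 mg/m^3


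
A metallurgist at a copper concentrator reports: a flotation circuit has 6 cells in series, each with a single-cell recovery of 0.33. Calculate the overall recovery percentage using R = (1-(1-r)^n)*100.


90.9542%

Complement of single-cell recovery:
1 - r = 1 - 0.33 = 0.67
Raise to power n:
(1 - r)^6 = 0.67^6 = 0.09045838217
Overall recovery:
R = (1 - 0.09045838217) * 100
= 90.9542%


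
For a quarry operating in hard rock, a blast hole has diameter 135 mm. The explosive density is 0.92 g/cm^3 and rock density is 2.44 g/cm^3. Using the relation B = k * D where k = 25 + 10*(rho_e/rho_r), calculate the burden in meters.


First, compute k:
rho_e / rho_r = 0.92 / 2.44 = 0.3770491803
k = 25 + 10 * 0.3770491803 = 28.7704918
Then, compute burden:
B = k * D / 1000 = 28.7704918 * 135 / 1000
= 3884.016393 / 1000
= 3.884 m

3.884 m


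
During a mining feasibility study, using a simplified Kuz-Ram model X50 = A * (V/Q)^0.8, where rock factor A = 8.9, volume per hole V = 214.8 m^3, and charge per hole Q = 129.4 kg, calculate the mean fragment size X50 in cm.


13.3497 cm

Compute V/Q:
V/Q = 214.8 / 129.4 = 1.659969088
Raise to the power 0.8:
(V/Q)^0.8 = 1.659969088^0.8 = 1.499961115
Multiply by A:
X50 = 8.9 * 1.499961115
= 13.3497 cm


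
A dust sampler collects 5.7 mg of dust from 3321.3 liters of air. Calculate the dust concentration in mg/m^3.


1.7162 mg/m^3

Convert liters to m^3: 1 m^3 = 1000 L
Concentration = mass / volume * 1000
= 5.7 / 3321.3 * 1000
= 0.001716195466 * 1000
= 1.7162 mg/m^3


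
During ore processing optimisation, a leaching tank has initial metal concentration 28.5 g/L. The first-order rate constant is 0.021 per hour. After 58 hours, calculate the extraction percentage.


70.4179%

Compute the exponent:
-k * t = -0.021 * 58 = -1.218
Remaining concentration:
C = 28.5 * exp(-1.218)
= 28.5 * 0.2958212181
= 8.430904716 g/L
Extracted = 28.5 - 8.430904716 = 20.06909528 g/L
Extraction % = 20.06909528 / 28.5 * 100
= 70.4179%


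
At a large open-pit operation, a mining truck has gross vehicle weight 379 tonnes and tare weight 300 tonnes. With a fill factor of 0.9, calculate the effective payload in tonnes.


Maximum payload = gross - tare
= 379 - 300 = 79 tonnes
Effective payload = max payload * fill factor
= 79 * 0.9
= 71.1 tonnes

71.1 tonnes


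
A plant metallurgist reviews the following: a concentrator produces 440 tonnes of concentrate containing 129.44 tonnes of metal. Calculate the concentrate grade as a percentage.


29.4182%

Grade = (metal in concentrate / concentrate mass) * 100
= (129.44 / 440) * 100
= 0.2941818182 * 100
= 29.4182%


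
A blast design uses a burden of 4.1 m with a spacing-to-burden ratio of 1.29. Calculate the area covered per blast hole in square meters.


21.6849 m^2

First, find the spacing:
Spacing = burden * ratio = 4.1 * 1.29
= 5.289 m
Then, calculate the area:
Area = burden * spacing = 4.1 * 5.289
= 21.6849 m^2


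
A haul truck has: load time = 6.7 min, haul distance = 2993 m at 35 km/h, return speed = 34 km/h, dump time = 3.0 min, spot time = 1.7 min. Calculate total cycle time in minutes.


21.8126 min

Convert haul speed to m/min: 35 * 1000/60 = 583.3333333 m/min
Haul time = 2993 / 583.3333333 = 5.130857143 min
Convert return speed to m/min: 34 * 1000/60 = 566.6666667 m/min
Return time = 2993 / 566.6666667 = 5.281764706 min
Total cycle time:
= 6.7 + 5.130857143 + 3.0 + 5.281764706 + 1.7
= 21.8126 min


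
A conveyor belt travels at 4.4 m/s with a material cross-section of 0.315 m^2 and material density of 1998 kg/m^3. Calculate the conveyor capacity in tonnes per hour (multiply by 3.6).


9969.2208 t/h

Volumetric flow = speed * area
= 4.4 * 0.315 = 1.386 m^3/s
Mass flow = volumetric * density
= 1.386 * 1998 = 2769.228 kg/s
Convert to t/h: multiply by 3.6
Capacity = 2769.228 * 3.6
= 9969.2208 t/h


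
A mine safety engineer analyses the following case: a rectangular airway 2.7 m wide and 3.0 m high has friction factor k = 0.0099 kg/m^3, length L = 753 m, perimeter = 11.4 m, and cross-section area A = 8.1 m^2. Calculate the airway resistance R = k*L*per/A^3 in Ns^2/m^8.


0.1599 Ns^2/m^8

Compute the numerator:
k * L * per = 0.0099 * 753 * 11.4
= 84.98358
Compute the denominator:
A^3 = 8.1^3 = 531.441
Resistance:
R = 84.98358 / 531.441
= 0.1599 Ns^2/m^8


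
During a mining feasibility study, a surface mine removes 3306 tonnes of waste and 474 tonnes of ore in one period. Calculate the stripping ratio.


Stripping ratio = waste tonnage / ore tonnage
= 3306 / 474
= 6.9747

6.9747


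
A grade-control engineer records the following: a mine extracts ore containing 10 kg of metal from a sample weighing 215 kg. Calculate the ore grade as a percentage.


4.6512%

Ore grade = (metal mass / ore mass) * 100
= (10 / 215) * 100
= 0.04651162791 * 100
= 4.6512%


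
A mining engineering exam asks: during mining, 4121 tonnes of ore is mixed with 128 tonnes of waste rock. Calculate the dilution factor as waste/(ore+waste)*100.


3.0125%

Total material = ore + waste
= 4121 + 128 = 4249 tonnes
Dilution = waste / total * 100
= 128 / 4249 * 100
= 0.03012473523 * 100
= 3.0125%


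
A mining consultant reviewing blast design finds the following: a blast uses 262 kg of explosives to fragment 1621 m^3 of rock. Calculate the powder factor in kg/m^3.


Powder factor = explosive mass / rock volume
= 262 / 1621
= 0.1616 kg/m^3

0.1616 kg/m^3


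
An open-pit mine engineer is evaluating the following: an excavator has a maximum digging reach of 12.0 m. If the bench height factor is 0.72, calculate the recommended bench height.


8.64 m

Bench height = reach * factor
= 12.0 * 0.72
= 8.64 m


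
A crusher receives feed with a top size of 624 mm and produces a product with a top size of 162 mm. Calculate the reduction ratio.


3.8519

Reduction ratio = feed size / product size
= 624 / 162
= 3.8519


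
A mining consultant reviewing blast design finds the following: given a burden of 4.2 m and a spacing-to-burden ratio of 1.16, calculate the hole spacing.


4.872 m

Spacing = burden * ratio
= 4.2 * 1.16
= 4.872 m


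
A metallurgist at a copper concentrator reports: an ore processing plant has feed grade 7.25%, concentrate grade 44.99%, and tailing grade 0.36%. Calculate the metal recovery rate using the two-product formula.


95.8011%

Using the two-product formula:
R = 100 * c * (f - t) / (f * (c - t))
Numerator = 100 * 44.99 * (7.25 - 0.36)
= 100 * 44.99 * 6.89
= 30998.11
Denominator = 7.25 * (44.99 - 0.36)
= 7.25 * 44.63
= 323.5675
R = 30998.11 / 323.5675
= 95.8011%


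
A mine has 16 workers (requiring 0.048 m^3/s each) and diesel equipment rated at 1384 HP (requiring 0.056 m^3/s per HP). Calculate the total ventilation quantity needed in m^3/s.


Airflow for workers:
Q_people = 16 * 0.048 = 0.768 m^3/s
Airflow for diesel equipment:
Q_diesel = 1384 * 0.056 = 77.504 m^3/s
Total ventilation:
Q_total = 0.768 + 77.504
= 78.272 m^3/s

78.272 m^3/s


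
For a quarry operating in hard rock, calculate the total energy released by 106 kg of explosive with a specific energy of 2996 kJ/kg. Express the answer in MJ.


Energy = mass * specific_energy / 1000
= 106 * 2996 / 1000
= 317576 / 1000
= 317.576 MJ

317.576 MJ


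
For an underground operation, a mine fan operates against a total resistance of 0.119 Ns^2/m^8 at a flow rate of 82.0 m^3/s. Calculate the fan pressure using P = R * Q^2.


Compute Q^2:
Q^2 = 82.0^2 = 6724.0
Compute pressure:
P = R * Q^2 = 0.119 * 6724.0
= 800.156 Pa

800.156 Pa


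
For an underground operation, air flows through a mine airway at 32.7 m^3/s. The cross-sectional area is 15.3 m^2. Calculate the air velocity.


2.1373 m/s

Velocity = flow rate / cross-sectional area
= 32.7 / 15.3
= 2.1373 m/s


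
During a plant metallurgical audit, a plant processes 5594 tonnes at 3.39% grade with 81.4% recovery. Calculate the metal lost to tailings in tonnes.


Total metal in feed:
= 5594 * 3.39 / 100 = 189.6366 tonnes
Metal recovered:
= 189.6366 * 81.4 / 100 = 154.3641924 tonnes
Metal lost to tailings:
= 189.6366 - 154.3641924
= 35.2724 tonnes

35.2724 tonnes


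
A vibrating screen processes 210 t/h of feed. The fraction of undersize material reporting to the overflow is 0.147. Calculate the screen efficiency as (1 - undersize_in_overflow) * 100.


85.3%

Screen efficiency = (1 - fraction of undersize in overflow) * 100
= (1 - 0.147) * 100
= 0.853 * 100
= 85.3%


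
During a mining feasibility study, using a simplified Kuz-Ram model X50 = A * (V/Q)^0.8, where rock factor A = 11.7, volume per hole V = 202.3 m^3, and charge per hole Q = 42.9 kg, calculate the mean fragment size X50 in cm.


40.4591 cm

Compute V/Q:
V/Q = 202.3 / 42.9 = 4.715617716
Raise to the power 0.8:
(V/Q)^0.8 = 4.715617716^0.8 = 3.458046847
Multiply by A:
X50 = 11.7 * 3.458046847
= 40.4591 cm


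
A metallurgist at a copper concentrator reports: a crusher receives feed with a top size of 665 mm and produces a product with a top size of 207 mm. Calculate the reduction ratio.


3.2126

Reduction ratio = feed size / product size
= 665 / 207
= 3.2126


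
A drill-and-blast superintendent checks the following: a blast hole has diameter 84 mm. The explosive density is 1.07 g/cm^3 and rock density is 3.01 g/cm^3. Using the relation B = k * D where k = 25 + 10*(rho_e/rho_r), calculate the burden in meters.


2.3986 m

First, compute k:
rho_e / rho_r = 1.07 / 3.01 = 0.3554817276
k = 25 + 10 * 0.3554817276 = 28.55481728
Then, compute burden:
B = k * D / 1000 = 28.55481728 * 84 / 1000
= 2398.604651 / 1000
= 2.3986 m


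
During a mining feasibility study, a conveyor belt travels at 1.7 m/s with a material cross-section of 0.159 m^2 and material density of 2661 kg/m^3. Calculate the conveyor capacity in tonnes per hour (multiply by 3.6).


2589.3659 t/h

Volumetric flow = speed * area
= 1.7 * 0.159 = 0.2703 m^3/s
Mass flow = volumetric * density
= 0.2703 * 2661 = 719.2683 kg/s
Convert to t/h: multiply by 3.6
Capacity = 719.2683 * 3.6
= 2589.3659 t/h


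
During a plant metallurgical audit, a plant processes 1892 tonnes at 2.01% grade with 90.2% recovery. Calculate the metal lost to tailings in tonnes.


Total metal in feed:
= 1892 * 2.01 / 100 = 38.0292 tonnes
Metal recovered:
= 38.0292 * 90.2 / 100 = 34.3023384 tonnes
Metal lost to tailings:
= 38.0292 - 34.3023384
= 3.7269 tonnes

3.7269 tonnes


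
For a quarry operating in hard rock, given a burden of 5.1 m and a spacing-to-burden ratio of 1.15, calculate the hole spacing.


5.865 m

Spacing = burden * ratio
= 5.1 * 1.15
= 5.865 m


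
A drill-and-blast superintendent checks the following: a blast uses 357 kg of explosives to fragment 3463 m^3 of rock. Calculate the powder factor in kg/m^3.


0.1031 kg/m^3

Powder factor = explosive mass / rock volume
= 357 / 3463
= 0.1031 kg/m^3


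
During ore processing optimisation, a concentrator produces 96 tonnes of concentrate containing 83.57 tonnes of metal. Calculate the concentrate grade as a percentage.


Grade = (metal in concentrate / concentrate mass) * 100
= (83.57 / 96) * 100
= 0.8705208333 * 100
= 87.0521%

87.0521%


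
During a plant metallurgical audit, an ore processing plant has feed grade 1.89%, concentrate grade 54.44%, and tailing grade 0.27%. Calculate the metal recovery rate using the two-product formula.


Using the two-product formula:
R = 100 * c * (f - t) / (f * (c - t))
Numerator = 100 * 54.44 * (1.89 - 0.27)
= 100 * 54.44 * 1.62
= 8819.28
Denominator = 1.89 * (54.44 - 0.27)
= 1.89 * 54.17
= 102.3813
R = 8819.28 / 102.3813
= 86.1415%

86.1415%


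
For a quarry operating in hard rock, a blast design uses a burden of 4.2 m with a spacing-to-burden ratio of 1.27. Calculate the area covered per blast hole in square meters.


First, find the spacing:
Spacing = burden * ratio = 4.2 * 1.27
= 5.334 m
Then, calculate the area:
Area = burden * spacing = 4.2 * 5.334
= 22.4028 m^2

22.4028 m^2
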